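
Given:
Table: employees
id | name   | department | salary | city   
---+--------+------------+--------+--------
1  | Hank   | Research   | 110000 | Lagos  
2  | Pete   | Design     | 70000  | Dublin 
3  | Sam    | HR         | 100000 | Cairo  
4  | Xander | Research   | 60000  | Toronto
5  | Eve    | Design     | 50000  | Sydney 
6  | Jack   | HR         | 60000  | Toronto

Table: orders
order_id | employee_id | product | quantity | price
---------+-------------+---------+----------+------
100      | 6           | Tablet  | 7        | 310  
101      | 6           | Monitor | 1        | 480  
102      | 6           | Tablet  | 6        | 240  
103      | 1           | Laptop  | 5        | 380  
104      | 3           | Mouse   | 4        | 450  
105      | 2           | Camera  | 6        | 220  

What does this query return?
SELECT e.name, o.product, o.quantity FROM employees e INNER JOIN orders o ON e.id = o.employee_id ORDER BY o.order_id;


Joining employees.id = orders.employee_id:
  employee Jack (id=6) -> order Tablet
  employee Jack (id=6) -> order Monitor
  employee Jack (id=6) -> order Tablet
  employee Hank (id=1) -> order Laptop
  employee Sam (id=3) -> order Mouse
  employee Pete (id=2) -> order Camera


6 rows:
Jack, Tablet, 7
Jack, Monitor, 1
Jack, Tablet, 6
Hank, Laptop, 5
Sam, Mouse, 4
Pete, Camera, 6


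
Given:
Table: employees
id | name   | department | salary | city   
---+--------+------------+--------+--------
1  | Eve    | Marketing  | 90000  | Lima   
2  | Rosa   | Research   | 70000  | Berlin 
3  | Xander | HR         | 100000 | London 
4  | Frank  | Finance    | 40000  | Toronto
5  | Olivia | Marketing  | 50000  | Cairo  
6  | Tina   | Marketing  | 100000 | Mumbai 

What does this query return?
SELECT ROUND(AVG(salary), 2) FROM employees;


SUM(salary) = 450000
COUNT = 6
ROUND(AVG, 2) = ROUND(450000 / 6, 2) = 75000.0

75000.0


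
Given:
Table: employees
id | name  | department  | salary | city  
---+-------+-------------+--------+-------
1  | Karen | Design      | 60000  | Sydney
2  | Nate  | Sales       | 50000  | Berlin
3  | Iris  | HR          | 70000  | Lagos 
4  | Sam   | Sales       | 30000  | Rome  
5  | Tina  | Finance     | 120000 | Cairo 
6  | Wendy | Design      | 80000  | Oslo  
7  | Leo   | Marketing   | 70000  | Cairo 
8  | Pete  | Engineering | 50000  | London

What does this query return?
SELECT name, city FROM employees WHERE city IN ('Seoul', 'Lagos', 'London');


Filtering: city IN ('Seoul', 'Lagos', 'London')
Matching: 2 rows

2 rows:
Iris, Lagos
Pete, London


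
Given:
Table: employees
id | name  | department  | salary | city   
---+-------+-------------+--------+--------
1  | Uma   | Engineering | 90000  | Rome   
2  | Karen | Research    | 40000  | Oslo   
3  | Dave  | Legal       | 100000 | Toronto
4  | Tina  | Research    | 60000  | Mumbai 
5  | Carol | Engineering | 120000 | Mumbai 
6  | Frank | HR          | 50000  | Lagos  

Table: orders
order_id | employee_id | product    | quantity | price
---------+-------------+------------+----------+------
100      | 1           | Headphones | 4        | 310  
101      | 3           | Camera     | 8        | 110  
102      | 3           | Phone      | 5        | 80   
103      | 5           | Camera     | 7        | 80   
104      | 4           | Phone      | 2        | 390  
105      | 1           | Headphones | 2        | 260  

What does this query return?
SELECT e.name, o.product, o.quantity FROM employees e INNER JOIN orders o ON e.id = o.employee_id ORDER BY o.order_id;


Joining employees.id = orders.employee_id:
  employee Uma (id=1) -> order Headphones
  employee Dave (id=3) -> order Camera
  employee Dave (id=3) -> order Phone
  employee Carol (id=5) -> order Camera
  employee Tina (id=4) -> order Phone
  employee Uma (id=1) -> order Headphones


6 rows:
Uma, Headphones, 4
Dave, Camera, 8
Dave, Phone, 5
Carol, Camera, 7
Tina, Phone, 2
Uma, Headphones, 2


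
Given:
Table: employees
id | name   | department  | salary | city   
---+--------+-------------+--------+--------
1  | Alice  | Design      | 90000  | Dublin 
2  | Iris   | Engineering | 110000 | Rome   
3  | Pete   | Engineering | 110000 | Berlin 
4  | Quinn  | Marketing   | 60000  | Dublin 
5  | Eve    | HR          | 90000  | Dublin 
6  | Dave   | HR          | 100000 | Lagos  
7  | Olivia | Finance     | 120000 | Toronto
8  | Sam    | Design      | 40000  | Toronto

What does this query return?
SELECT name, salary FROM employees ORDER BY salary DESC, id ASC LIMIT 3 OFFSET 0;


Sort by salary DESC (id ASC tiebreak), then skip 0 and take 3
Rows 1 through 3

3 rows:
Olivia, 120000
Iris, 110000
Pete, 110000


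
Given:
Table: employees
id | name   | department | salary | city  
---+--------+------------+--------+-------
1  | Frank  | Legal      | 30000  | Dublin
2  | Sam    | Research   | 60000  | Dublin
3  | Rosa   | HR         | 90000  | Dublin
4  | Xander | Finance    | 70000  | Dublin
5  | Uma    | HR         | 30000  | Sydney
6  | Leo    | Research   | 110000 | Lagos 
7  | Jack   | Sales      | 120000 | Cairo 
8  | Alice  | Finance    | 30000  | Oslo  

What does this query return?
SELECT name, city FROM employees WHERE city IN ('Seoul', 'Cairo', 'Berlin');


Filtering: city IN ('Seoul', 'Cairo', 'Berlin')
Matching: 1 rows

1 rows:
Jack, Cairo


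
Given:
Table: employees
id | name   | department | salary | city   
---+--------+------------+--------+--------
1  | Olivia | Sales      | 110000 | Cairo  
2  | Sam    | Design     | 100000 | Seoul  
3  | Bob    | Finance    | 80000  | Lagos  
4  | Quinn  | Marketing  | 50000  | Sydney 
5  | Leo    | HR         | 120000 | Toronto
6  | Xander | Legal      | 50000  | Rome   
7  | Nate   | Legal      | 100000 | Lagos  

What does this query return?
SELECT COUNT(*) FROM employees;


COUNT(*) counts all rows

7


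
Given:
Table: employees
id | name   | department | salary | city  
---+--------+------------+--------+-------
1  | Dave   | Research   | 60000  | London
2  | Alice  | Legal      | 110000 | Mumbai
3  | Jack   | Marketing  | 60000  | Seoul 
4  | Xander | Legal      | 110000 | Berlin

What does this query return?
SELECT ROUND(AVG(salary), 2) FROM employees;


SUM(salary) = 340000
COUNT = 4
ROUND(AVG, 2) = ROUND(340000 / 4, 2) = 85000.0

85000.0


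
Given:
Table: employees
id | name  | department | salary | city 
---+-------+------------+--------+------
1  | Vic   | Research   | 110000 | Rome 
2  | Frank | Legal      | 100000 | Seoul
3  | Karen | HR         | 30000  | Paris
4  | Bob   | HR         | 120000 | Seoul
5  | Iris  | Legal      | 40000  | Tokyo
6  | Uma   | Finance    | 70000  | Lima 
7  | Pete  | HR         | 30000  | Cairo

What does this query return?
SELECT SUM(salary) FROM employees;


SUM(salary) = 110000 + 100000 + 30000 + 120000 + 40000 + 70000 + 30000 = 500000

500000


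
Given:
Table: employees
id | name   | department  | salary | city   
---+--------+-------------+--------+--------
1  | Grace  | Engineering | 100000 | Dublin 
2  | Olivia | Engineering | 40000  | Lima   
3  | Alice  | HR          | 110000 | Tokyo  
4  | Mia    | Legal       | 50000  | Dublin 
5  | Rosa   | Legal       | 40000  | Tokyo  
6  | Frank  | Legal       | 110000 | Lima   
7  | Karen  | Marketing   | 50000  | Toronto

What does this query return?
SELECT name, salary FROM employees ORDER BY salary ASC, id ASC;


Sorting by salary ASC, then id ASC for ties

7 rows:
Olivia, 40000
Rosa, 40000
Mia, 50000
Karen, 50000
Grace, 100000
Alice, 110000
Frank, 110000


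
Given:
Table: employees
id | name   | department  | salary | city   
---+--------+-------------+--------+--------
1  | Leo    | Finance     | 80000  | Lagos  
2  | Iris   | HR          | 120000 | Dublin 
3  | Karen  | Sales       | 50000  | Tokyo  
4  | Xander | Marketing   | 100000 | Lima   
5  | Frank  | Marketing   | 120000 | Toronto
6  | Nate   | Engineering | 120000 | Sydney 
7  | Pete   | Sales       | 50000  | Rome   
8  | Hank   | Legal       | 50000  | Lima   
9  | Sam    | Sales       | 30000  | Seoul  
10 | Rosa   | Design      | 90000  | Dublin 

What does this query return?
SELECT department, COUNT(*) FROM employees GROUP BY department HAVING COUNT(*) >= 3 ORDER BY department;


Groups with count >= 3:
  Sales: 3 -> PASS
  Design: 1 -> filtered out
  Engineering: 1 -> filtered out
  Finance: 1 -> filtered out
  HR: 1 -> filtered out
  Legal: 1 -> filtered out
  Marketing: 2 -> filtered out


1 groups:
Sales, 3


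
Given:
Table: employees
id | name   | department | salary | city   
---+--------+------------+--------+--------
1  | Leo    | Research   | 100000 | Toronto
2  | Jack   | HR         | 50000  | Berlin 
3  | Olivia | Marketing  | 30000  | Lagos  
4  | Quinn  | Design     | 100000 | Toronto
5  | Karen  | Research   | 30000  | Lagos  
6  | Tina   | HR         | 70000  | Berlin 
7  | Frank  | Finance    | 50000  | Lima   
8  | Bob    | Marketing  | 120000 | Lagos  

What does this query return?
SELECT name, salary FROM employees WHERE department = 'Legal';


Filtering: department = 'Legal'
Matching rows: 0

Empty result set (0 rows)


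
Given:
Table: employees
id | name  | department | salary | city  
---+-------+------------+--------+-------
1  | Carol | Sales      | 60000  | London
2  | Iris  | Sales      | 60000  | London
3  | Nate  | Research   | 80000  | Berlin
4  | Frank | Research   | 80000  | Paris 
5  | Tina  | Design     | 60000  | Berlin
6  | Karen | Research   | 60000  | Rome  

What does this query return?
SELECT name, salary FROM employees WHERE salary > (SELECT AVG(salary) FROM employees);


Subquery: AVG(salary) = 66666.67
Filtering: salary > 66666.67
  Nate (80000) -> MATCH
  Frank (80000) -> MATCH


2 rows:
Nate, 80000
Frank, 80000


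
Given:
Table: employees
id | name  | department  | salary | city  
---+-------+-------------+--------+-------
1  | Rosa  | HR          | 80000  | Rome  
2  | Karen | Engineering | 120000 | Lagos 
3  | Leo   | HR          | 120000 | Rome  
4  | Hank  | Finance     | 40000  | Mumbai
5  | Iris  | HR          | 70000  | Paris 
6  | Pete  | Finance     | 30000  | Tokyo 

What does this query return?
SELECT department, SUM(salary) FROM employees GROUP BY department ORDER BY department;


Summing salary within each department:
  Engineering: 120000 = 120000
  Finance: 40000 + 30000 = 70000
  HR: 80000 + 120000 + 70000 = 270000


3 groups:
Engineering, 120000
Finance, 70000
HR, 270000


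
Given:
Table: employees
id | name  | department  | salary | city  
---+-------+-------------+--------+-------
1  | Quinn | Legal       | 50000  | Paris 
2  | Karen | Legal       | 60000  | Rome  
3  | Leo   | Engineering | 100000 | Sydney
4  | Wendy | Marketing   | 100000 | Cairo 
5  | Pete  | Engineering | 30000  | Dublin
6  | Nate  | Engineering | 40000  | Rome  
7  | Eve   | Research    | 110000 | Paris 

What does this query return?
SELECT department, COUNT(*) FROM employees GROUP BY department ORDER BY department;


Assigning each row to its department group:
  Quinn -> Legal
  Karen -> Legal
  Leo -> Engineering
  Wendy -> Marketing
  Pete -> Engineering
  Nate -> Engineering
  Eve -> Research


4 groups:
Engineering, 3
Legal, 2
Marketing, 1
Research, 1


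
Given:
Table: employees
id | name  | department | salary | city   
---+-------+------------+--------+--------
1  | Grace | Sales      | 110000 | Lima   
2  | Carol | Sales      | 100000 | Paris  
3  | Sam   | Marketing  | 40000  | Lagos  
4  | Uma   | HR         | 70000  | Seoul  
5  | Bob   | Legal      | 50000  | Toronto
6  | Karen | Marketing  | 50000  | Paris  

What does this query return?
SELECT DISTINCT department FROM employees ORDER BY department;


All 'department' values (row order): Sales, Sales, Marketing, HR, Legal, Marketing
Removing duplicates leaves 4 unique value(s).

4 values:
HR
Legal
Marketing
Sales


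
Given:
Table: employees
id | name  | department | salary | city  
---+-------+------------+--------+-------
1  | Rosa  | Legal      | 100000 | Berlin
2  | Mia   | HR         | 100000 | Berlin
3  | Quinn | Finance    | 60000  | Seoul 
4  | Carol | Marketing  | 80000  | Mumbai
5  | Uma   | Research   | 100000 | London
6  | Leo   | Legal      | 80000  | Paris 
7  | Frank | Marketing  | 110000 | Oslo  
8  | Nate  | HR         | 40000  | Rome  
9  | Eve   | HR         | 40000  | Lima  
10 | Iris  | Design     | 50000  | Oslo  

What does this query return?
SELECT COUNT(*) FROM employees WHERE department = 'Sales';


Counting rows where department = 'Sales'


0


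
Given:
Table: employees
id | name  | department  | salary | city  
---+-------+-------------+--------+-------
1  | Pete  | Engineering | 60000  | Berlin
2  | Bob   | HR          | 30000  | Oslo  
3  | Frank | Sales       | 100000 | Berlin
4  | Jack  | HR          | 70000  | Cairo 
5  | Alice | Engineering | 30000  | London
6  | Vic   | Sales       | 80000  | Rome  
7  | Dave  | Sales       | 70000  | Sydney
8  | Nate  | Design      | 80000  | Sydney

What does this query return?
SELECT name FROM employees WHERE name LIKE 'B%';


LIKE 'B%' matches names starting with 'B'
Matching: 1

1 rows:
Bob


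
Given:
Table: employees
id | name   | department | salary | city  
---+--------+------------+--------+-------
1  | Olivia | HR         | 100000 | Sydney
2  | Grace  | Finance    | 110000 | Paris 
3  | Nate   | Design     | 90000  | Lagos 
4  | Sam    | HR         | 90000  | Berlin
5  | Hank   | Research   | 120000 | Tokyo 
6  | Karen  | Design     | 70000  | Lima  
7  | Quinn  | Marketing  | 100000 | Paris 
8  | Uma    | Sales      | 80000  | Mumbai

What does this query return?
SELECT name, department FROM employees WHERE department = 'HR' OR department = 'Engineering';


Filtering: department = 'HR' OR 'Engineering'
Matching: 2 rows

2 rows:
Olivia, HR
Sam, HR


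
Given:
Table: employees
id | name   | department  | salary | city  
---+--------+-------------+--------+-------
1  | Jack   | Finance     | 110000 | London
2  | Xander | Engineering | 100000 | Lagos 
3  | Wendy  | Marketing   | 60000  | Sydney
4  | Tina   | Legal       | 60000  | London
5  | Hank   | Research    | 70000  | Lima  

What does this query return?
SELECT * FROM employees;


SELECT * returns all 5 rows with all columns

5 rows:
1, Jack, Finance, 110000, London
2, Xander, Engineering, 100000, Lagos
3, Wendy, Marketing, 60000, Sydney
4, Tina, Legal, 60000, London
5, Hank, Research, 70000, Lima


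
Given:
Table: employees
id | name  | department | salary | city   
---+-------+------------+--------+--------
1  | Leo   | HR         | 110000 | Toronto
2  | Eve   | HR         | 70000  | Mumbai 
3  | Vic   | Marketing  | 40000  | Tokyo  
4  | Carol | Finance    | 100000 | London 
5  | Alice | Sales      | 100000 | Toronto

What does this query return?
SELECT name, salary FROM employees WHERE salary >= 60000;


Filtering: salary >= 60000
Matching: 4 rows

4 rows:
Leo, 110000
Eve, 70000
Carol, 100000
Alice, 100000


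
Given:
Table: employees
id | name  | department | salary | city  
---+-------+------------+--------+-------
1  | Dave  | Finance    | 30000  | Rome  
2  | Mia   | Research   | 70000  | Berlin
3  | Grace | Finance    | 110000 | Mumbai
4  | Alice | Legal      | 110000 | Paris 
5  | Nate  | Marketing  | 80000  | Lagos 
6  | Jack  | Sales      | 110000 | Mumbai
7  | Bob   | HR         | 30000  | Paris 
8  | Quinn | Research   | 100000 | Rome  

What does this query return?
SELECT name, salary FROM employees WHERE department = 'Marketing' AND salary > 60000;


Filtering: department = 'Marketing' AND salary > 60000
Matching: 1 rows

1 rows:
Nate, 80000


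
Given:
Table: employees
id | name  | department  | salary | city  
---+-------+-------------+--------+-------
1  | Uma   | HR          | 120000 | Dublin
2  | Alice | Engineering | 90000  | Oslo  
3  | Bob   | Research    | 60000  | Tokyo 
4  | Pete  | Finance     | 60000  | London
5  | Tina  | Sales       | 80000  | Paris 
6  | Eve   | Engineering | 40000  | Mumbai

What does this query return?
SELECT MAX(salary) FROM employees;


Salaries: 120000, 90000, 60000, 60000, 80000, 40000
MAX = 120000

120000


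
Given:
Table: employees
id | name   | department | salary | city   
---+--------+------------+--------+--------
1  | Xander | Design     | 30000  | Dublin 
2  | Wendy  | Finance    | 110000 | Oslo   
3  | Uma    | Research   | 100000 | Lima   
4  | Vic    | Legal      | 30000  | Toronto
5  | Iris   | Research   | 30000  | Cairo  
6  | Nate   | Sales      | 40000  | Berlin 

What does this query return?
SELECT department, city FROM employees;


Projecting columns: department, city

6 rows:
Design, Dublin
Finance, Oslo
Research, Lima
Legal, Toronto
Research, Cairo
Sales, Berlin


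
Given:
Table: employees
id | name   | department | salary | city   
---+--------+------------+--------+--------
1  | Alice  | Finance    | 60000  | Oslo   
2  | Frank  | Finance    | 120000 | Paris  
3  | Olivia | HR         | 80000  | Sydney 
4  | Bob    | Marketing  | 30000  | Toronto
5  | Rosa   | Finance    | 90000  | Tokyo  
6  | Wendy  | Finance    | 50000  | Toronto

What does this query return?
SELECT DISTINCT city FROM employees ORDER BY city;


All 'city' values (row order): Oslo, Paris, Sydney, Toronto, Tokyo, Toronto
Removing duplicates leaves 5 unique value(s).

5 values:
Oslo
Paris
Sydney
Tokyo
Toronto


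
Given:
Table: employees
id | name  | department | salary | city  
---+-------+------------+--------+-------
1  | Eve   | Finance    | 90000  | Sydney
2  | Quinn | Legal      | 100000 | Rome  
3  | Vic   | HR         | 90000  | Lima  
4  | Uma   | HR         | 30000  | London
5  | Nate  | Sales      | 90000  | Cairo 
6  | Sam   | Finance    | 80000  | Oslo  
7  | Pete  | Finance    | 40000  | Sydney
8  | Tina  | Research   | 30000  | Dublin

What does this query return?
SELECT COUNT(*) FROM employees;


COUNT(*) counts all rows

8


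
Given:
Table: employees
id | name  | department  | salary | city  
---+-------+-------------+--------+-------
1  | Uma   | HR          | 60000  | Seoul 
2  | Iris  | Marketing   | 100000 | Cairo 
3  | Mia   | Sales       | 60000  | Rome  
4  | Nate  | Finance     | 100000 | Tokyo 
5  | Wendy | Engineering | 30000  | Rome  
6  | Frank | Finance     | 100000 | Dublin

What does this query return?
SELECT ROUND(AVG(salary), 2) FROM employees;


SUM(salary) = 450000
COUNT = 6
ROUND(AVG, 2) = ROUND(450000 / 6, 2) = 75000.0

75000.0


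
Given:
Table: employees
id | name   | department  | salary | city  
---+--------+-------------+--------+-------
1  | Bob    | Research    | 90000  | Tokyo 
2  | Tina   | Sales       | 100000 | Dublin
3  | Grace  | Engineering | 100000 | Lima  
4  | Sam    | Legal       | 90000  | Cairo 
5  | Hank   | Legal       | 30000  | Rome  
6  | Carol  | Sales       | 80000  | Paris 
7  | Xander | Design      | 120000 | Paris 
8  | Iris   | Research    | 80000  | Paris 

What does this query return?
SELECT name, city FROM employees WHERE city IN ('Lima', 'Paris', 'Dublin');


Filtering: city IN ('Lima', 'Paris', 'Dublin')
Matching: 5 rows

5 rows:
Tina, Dublin
Grace, Lima
Carol, Paris
Xander, Paris
Iris, Paris


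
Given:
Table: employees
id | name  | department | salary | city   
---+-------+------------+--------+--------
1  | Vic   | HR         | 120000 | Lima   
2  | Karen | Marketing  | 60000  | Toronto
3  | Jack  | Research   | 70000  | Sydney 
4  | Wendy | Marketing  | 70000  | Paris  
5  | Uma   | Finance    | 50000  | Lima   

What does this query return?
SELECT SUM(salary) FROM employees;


SUM(salary) = 120000 + 60000 + 70000 + 70000 + 50000 = 370000

370000


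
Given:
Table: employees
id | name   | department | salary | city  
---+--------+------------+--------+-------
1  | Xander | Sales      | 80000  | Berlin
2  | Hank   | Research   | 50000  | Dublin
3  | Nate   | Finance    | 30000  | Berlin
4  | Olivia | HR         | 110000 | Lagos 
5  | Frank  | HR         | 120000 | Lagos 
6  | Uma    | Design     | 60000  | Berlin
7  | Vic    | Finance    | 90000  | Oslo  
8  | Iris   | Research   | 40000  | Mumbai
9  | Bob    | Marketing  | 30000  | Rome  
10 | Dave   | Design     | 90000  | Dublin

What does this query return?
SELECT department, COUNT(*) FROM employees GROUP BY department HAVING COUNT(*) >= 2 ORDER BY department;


Groups with count >= 2:
  Design: 2 -> PASS
  Finance: 2 -> PASS
  HR: 2 -> PASS
  Research: 2 -> PASS
  Marketing: 1 -> filtered out
  Sales: 1 -> filtered out


4 groups:
Design, 2
Finance, 2
HR, 2
Research, 2


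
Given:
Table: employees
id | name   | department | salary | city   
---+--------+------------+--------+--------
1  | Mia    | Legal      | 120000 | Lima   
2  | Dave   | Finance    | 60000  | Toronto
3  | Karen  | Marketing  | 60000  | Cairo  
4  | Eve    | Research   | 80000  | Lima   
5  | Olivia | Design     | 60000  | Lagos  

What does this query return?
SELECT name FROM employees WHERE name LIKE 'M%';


LIKE 'M%' matches names starting with 'M'
Matching: 1

1 rows:
Mia


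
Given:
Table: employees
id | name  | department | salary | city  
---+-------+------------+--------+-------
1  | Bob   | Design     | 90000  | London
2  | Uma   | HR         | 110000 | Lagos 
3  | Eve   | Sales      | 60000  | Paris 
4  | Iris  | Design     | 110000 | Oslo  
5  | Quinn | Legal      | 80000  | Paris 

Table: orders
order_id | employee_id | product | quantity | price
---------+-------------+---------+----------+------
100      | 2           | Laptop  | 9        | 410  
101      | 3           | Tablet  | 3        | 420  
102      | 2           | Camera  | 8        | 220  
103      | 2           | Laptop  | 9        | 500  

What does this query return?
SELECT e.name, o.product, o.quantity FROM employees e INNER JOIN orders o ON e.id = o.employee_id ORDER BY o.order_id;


Joining employees.id = orders.employee_id:
  employee Uma (id=2) -> order Laptop
  employee Eve (id=3) -> order Tablet
  employee Uma (id=2) -> order Camera
  employee Uma (id=2) -> order Laptop


4 rows:
Uma, Laptop, 9
Eve, Tablet, 3
Uma, Camera, 8
Uma, Laptop, 9


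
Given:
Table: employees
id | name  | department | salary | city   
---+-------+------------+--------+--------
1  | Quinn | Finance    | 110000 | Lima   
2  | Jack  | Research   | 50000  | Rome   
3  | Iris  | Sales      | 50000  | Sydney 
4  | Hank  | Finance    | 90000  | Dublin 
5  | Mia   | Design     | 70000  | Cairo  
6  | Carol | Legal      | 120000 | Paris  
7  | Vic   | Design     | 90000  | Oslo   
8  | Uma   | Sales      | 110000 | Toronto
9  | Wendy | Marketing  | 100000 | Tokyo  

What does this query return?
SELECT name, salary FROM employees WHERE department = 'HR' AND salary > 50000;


Filtering: department = 'HR' AND salary > 50000
Matching: 0 rows

Empty result set (0 rows)


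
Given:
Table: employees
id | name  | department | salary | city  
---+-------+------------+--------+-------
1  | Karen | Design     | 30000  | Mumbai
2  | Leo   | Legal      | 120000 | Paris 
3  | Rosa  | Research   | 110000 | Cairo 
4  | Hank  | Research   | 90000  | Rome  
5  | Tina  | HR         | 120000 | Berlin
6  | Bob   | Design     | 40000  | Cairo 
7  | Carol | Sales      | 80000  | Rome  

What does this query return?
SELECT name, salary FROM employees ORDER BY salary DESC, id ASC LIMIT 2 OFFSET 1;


Sort by salary DESC (id ASC tiebreak), then skip 1 and take 2
Rows 2 through 3

2 rows:
Tina, 120000
Rosa, 110000


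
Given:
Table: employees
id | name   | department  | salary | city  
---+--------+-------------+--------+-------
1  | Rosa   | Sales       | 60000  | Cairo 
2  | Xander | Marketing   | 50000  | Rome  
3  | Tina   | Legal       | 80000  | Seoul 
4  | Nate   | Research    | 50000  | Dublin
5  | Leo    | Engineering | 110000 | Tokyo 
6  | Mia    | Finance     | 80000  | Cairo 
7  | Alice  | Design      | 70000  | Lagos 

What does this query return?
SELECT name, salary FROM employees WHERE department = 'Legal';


Filtering: department = 'Legal'
Matching rows: 1

1 rows:
Tina, 80000


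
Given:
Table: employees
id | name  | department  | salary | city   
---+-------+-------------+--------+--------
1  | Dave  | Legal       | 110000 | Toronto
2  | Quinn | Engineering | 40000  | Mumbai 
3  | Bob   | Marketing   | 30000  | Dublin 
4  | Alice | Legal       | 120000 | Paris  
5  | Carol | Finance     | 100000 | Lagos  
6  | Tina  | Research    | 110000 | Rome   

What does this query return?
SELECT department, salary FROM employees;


Projecting columns: department, salary

6 rows:
Legal, 110000
Engineering, 40000
Marketing, 30000
Legal, 120000
Finance, 100000
Research, 110000


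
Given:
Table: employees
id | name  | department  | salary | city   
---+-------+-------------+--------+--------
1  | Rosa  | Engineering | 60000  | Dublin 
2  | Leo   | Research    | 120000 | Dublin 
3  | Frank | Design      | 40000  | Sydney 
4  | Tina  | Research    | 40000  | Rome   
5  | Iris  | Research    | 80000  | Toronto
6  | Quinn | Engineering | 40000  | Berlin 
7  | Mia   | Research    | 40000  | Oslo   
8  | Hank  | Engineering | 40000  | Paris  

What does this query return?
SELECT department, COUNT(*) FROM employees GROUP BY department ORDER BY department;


Assigning each row to its department group:
  Rosa -> Engineering
  Leo -> Research
  Frank -> Design
  Tina -> Research
  Iris -> Research
  Quinn -> Engineering
  Mia -> Research
  Hank -> Engineering


3 groups:
Design, 1
Engineering, 3
Research, 4


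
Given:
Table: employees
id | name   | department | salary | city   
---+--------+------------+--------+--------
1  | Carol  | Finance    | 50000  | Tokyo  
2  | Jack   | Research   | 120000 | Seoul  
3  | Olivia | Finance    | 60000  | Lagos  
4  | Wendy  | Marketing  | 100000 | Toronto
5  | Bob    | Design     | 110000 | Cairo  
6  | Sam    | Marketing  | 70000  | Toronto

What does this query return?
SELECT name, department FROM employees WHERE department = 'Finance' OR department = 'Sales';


Filtering: department = 'Finance' OR 'Sales'
Matching: 2 rows

2 rows:
Carol, Finance
Olivia, Finance


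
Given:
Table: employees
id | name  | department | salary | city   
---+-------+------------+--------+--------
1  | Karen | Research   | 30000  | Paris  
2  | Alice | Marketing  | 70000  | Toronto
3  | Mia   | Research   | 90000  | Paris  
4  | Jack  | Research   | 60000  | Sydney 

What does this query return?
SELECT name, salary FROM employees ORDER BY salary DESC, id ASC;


Sorting by salary DESC, then id ASC for ties

4 rows:
Mia, 90000
Alice, 70000
Jack, 60000
Karen, 30000


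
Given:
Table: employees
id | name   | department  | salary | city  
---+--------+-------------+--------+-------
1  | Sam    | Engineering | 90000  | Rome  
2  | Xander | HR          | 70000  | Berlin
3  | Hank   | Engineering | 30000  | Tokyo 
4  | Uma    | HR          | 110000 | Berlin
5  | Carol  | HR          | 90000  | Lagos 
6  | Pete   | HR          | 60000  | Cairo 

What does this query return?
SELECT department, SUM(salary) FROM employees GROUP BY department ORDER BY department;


Summing salary within each department:
  Engineering: 90000 + 30000 = 120000
  HR: 70000 + 110000 + 90000 + 60000 = 330000


2 groups:
Engineering, 120000
HR, 330000


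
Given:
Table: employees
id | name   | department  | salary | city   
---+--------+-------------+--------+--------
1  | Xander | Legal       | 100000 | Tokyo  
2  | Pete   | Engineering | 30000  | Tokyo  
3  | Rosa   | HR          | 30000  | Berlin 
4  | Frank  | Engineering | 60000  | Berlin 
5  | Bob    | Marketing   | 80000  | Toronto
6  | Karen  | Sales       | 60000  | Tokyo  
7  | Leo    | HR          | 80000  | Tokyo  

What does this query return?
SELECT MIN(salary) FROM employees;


Salaries: 100000, 30000, 30000, 60000, 80000, 60000, 80000
MIN = 30000

30000


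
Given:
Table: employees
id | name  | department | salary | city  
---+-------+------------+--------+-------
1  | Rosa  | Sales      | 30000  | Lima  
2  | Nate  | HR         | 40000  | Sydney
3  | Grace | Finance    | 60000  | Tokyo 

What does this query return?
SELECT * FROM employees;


SELECT * returns all 3 rows with all columns

3 rows:
1, Rosa, Sales, 30000, Lima
2, Nate, HR, 40000, Sydney
3, Grace, Finance, 60000, Tokyo


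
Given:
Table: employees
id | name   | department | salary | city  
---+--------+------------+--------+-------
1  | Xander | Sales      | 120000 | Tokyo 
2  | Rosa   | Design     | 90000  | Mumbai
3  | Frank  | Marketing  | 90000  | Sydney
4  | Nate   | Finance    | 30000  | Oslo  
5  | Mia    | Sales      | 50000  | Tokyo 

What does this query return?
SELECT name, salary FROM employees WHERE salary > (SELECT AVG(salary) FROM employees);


Subquery: AVG(salary) = 76000.0
Filtering: salary > 76000.0
  Xander (120000) -> MATCH
  Rosa (90000) -> MATCH
  Frank (90000) -> MATCH


3 rows:
Xander, 120000
Rosa, 90000
Frank, 90000


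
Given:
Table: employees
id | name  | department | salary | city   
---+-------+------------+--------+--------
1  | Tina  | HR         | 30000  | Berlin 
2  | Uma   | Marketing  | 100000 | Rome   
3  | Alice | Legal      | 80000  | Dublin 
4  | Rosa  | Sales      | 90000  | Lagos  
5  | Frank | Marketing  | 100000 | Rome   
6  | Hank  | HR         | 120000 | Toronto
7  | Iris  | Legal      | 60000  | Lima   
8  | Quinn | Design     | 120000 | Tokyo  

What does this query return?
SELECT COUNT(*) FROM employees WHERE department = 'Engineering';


Counting rows where department = 'Engineering'


0


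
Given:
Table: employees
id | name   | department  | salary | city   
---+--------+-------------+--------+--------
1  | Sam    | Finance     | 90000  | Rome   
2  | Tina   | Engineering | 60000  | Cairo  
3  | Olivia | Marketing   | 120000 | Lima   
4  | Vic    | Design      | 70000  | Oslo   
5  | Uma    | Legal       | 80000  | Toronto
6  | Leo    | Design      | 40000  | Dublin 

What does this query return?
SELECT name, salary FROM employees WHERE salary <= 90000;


Filtering: salary <= 90000
Matching: 5 rows

5 rows:
Sam, 90000
Tina, 60000
Vic, 70000
Uma, 80000
Leo, 40000


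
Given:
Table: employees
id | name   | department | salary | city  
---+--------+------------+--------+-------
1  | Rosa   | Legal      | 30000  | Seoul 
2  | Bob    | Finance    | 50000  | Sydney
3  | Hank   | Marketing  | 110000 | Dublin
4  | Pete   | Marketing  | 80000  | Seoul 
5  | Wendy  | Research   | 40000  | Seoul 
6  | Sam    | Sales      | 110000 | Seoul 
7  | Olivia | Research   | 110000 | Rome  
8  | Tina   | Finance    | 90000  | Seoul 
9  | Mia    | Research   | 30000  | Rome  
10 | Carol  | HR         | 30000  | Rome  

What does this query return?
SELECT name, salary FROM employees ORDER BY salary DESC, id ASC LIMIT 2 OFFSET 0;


Sort by salary DESC (id ASC tiebreak), then skip 0 and take 2
Rows 1 through 2

2 rows:
Hank, 110000
Sam, 110000


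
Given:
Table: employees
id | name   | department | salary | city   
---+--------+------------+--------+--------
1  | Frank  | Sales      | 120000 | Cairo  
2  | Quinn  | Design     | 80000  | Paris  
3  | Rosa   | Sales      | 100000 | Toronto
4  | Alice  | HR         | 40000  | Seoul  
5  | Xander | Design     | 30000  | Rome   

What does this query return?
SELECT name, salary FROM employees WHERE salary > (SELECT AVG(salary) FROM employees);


Subquery: AVG(salary) = 74000.0
Filtering: salary > 74000.0
  Frank (120000) -> MATCH
  Quinn (80000) -> MATCH
  Rosa (100000) -> MATCH


3 rows:
Frank, 120000
Quinn, 80000
Rosa, 100000


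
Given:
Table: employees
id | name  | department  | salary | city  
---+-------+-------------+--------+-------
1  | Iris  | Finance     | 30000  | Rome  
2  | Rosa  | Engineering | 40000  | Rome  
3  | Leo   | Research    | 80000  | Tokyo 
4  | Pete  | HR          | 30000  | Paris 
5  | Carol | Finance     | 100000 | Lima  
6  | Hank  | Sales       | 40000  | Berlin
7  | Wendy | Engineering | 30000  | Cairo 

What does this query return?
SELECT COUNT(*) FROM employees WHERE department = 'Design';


Counting rows where department = 'Design'


0


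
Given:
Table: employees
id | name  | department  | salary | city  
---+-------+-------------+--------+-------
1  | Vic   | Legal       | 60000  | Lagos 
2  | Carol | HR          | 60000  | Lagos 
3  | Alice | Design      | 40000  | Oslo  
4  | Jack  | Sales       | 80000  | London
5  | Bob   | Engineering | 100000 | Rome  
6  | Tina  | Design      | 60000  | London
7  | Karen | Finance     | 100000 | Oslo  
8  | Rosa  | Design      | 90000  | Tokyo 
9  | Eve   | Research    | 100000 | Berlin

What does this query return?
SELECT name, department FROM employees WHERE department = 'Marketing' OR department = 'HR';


Filtering: department = 'Marketing' OR 'HR'
Matching: 1 rows

1 rows:
Carol, HR


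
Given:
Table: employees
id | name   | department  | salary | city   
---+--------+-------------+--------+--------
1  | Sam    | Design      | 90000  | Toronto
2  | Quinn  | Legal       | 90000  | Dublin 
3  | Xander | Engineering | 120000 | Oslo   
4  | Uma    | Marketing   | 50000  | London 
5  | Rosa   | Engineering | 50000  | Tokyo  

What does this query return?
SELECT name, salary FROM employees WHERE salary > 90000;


Filtering: salary > 90000
Matching: 1 rows

1 rows:
Xander, 120000


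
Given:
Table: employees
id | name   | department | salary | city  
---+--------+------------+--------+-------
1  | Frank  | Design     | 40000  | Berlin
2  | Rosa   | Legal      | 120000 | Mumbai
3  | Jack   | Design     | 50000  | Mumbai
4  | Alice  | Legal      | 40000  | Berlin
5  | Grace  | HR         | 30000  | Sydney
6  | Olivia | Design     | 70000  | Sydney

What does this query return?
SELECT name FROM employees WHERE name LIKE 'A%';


LIKE 'A%' matches names starting with 'A'
Matching: 1

1 rows:
Alice


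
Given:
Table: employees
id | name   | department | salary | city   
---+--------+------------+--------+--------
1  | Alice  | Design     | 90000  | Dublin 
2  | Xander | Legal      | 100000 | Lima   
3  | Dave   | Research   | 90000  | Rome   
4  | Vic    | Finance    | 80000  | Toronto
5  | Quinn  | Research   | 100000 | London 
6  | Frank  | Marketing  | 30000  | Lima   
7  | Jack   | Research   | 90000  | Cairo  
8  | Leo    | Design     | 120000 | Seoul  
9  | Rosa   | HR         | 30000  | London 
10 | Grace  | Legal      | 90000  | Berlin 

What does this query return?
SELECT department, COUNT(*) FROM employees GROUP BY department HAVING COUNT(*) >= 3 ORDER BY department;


Groups with count >= 3:
  Research: 3 -> PASS
  Design: 2 -> filtered out
  Finance: 1 -> filtered out
  HR: 1 -> filtered out
  Legal: 2 -> filtered out
  Marketing: 1 -> filtered out


1 groups:
Research, 3


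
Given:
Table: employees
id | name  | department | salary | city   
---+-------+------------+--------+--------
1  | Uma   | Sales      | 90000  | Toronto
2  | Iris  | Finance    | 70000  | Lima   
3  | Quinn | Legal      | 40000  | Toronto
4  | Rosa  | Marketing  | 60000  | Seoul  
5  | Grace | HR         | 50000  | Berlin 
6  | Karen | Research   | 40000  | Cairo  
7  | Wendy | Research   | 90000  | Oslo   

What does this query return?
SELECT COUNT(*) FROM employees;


COUNT(*) counts all rows

7


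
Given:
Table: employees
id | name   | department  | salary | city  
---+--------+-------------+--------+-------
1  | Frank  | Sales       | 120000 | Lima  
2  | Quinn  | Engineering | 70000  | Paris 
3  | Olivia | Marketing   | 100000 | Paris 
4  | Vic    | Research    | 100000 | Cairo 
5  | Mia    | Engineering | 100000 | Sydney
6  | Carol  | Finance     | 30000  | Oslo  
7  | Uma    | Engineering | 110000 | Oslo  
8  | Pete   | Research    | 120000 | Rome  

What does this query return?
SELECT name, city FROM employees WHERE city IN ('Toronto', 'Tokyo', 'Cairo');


Filtering: city IN ('Toronto', 'Tokyo', 'Cairo')
Matching: 1 rows

1 rows:
Vic, Cairo


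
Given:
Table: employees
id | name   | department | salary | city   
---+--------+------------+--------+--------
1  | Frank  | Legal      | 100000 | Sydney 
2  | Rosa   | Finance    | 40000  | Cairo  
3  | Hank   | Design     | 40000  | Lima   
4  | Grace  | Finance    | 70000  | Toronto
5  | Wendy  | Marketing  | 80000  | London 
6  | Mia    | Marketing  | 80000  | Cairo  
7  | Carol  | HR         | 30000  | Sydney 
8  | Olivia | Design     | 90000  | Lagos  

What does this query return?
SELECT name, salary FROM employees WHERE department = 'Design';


Filtering: department = 'Design'
Matching rows: 2

2 rows:
Hank, 40000
Olivia, 90000


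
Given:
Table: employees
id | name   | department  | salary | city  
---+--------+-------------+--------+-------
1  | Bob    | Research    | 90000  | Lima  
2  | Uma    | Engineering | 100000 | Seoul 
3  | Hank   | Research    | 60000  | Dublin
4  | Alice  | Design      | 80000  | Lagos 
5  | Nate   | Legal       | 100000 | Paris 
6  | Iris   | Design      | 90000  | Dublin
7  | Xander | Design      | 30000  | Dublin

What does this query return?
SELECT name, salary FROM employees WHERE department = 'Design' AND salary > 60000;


Filtering: department = 'Design' AND salary > 60000
Matching: 2 rows

2 rows:
Alice, 80000
Iris, 90000


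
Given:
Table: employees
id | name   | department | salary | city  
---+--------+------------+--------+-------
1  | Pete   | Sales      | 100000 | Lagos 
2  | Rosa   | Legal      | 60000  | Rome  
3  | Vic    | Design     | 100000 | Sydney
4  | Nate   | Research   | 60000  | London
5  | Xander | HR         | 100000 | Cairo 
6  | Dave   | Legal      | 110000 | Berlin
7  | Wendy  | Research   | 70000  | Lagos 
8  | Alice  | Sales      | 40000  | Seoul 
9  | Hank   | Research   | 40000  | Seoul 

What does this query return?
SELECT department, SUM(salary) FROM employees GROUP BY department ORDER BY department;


Summing salary within each department:
  Design: 100000 = 100000
  HR: 100000 = 100000
  Legal: 60000 + 110000 = 170000
  Research: 60000 + 70000 + 40000 = 170000
  Sales: 100000 + 40000 = 140000


5 groups:
Design, 100000
HR, 100000
Legal, 170000
Research, 170000
Sales, 140000


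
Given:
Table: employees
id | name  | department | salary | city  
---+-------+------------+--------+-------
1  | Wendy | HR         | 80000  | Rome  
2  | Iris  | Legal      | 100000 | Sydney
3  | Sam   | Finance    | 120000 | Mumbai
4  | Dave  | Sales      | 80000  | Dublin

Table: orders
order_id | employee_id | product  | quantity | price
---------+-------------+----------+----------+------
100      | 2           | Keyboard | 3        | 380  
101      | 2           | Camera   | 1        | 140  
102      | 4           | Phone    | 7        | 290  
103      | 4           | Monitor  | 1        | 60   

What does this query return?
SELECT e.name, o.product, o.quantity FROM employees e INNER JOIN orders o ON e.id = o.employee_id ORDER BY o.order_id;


Joining employees.id = orders.employee_id:
  employee Iris (id=2) -> order Keyboard
  employee Iris (id=2) -> order Camera
  employee Dave (id=4) -> order Phone
  employee Dave (id=4) -> order Monitor


4 rows:
Iris, Keyboard, 3
Iris, Camera, 1
Dave, Phone, 7
Dave, Monitor, 1


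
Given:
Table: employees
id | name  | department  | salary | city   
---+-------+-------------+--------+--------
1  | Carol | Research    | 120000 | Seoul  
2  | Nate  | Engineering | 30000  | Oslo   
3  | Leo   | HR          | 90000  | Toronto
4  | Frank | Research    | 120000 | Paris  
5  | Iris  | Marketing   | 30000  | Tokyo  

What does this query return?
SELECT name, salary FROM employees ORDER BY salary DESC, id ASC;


Sorting by salary DESC, then id ASC for ties

5 rows:
Carol, 120000
Frank, 120000
Leo, 90000
Nate, 30000
Iris, 30000


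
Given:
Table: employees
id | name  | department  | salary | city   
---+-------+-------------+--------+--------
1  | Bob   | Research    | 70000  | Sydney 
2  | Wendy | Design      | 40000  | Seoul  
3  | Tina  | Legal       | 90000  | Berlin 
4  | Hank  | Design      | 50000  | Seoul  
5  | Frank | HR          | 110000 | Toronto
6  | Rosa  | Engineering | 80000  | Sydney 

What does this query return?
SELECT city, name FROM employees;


Projecting columns: city, name

6 rows:
Sydney, Bob
Seoul, Wendy
Berlin, Tina
Seoul, Hank
Toronto, Frank
Sydney, Rosa


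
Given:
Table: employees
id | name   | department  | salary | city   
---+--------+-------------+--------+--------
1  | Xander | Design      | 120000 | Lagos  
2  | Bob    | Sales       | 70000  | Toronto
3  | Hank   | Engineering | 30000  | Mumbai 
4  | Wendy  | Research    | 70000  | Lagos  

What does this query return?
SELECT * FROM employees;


SELECT * returns all 4 rows with all columns

4 rows:
1, Xander, Design, 120000, Lagos
2, Bob, Sales, 70000, Toronto
3, Hank, Engineering, 30000, Mumbai
4, Wendy, Research, 70000, Lagos
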